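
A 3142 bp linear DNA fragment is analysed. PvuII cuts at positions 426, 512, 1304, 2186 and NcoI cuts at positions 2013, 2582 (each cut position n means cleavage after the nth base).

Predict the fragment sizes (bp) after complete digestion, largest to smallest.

792, 709, 560, 426, 396, 173, 86 bp

Combined cut positions (sorted): 426, 512, 1304, 2013, 2186, 2582.
Linear molecule, 6 cuts → 7 fragments:
  426 − 0 = 426 bp
  512 − 426 = 86 bp
  1304 − 512 = 792 bp
  2013 − 1304 = 709 bp
  2186 − 2013 = 173 bp
  2582 − 2186 = 396 bp
  3142 − 2582 = 560 bp
Sorted largest to smallest: 792, 709, 560, 426, 396, 173, 86 bp.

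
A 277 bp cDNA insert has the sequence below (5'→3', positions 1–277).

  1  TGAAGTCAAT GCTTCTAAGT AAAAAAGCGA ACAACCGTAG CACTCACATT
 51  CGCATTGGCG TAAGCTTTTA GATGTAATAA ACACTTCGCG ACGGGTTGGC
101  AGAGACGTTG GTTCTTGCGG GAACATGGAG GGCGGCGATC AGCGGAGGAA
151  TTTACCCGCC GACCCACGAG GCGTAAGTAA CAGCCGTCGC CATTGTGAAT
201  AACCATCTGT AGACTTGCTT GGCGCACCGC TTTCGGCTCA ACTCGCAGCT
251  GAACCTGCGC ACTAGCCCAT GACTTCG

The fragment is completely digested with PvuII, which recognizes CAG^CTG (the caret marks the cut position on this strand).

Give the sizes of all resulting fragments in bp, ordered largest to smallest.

248, 29 bp

The PvuII site (CAGCTG) starts at position 246.
PvuII cuts after base 3 of each site, so after position 248.
Linear molecule, 1 cut → 2 fragments:
  1–248 → 248 bp
  249–277 → 29 bp
Sorted largest to smallest: 248, 29 bp.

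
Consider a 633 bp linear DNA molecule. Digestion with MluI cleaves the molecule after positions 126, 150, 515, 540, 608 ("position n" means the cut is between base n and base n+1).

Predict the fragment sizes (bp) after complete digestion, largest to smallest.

365, 126, 68, 25, 25, 24 bp

Linear molecule, 5 cuts → 6 fragments:
  126 − 0 = 126 bp
  150 − 126 = 24 bp
  515 − 150 = 365 bp
  540 − 515 = 25 bp
  608 − 540 = 68 bp
  633 − 608 = 25 bp
Sorted largest to smallest: 365, 126, 68, 25, 25, 24 bp.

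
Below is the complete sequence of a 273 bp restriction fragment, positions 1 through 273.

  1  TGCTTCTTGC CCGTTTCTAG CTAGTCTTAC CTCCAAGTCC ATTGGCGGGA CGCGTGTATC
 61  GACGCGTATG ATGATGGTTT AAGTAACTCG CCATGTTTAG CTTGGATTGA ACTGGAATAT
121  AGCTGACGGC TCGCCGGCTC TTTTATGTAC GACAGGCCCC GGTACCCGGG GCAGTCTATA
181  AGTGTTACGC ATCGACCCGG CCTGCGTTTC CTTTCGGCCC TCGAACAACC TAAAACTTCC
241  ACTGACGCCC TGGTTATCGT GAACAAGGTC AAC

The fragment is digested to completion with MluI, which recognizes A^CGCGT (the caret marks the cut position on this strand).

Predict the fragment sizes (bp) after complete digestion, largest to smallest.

211, 50, 12 bp

MluI sites (ACGCGT) start at positions 50, 62.
MluI cuts after the first base of each site, so after positions 50, 62.
Linear molecule, 2 cuts → 3 fragments:
  1–50 → 50 bp
  51–62 → 12 bp
  63–273 → 211 bp
Sorted largest to smallest: 211, 50, 12 bp.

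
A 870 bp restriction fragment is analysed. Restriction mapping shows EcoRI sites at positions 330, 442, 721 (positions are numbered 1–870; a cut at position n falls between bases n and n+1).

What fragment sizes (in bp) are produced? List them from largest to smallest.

Linear molecule, 3 cuts → 4 fragments:
  330 − 0 = 330 bp
  442 − 330 = 112 bp
  721 − 442 = 279 bp
  870 − 721 = 149 bp
Sorted largest to smallest: 330, 279, 149, 112 bp.

330, 279, 149, 112 bp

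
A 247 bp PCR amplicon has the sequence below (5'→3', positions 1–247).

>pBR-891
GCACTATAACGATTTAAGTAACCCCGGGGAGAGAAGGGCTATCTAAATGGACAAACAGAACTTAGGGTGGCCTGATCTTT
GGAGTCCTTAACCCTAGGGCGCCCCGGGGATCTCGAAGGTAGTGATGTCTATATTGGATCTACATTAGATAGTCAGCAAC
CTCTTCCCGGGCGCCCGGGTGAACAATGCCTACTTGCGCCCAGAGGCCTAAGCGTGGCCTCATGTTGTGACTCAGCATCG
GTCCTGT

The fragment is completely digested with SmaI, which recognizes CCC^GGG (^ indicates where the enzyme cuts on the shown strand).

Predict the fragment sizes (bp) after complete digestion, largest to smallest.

SmaI sites (CCCGGG) start at positions 23, 103, 166, 174.
SmaI cuts after base 3 of each site, so after positions 25, 105, 168, 176.
Linear molecule, 4 cuts → 5 fragments:
  1–25 → 25 bp
  26–105 → 80 bp
  106–168 → 63 bp
  169–176 → 8 bp
  177–247 → 71 bp
Sorted largest to smallest: 80, 71, 63, 25, 8 bp.

80, 71, 63, 25, 8 bp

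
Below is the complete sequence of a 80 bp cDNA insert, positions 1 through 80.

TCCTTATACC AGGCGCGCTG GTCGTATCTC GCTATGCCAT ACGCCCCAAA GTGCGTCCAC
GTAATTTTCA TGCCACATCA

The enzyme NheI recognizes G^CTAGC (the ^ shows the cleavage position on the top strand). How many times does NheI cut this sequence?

No occurrence of GCTAGC is present in the sequence.
NheI does not cut: 0 sites.

0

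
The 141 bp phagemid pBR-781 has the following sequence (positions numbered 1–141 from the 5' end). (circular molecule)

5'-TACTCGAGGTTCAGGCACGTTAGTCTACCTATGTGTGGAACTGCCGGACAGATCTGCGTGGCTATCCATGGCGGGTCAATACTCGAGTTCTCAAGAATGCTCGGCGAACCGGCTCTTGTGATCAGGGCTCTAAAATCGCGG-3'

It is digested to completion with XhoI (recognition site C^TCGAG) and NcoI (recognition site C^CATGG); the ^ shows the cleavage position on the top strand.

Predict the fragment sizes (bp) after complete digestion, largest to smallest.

XhoI sites (CTCGAG) start at positions 3, 82.
XhoI cuts after the first base of each site, so after positions 3, 82.
The NcoI site (CCATGG) starts at position 66.
NcoI cuts after the first base of each site, so after position 66.
Combined cut positions: 3, 66, 82.
Circular molecule, 3 cuts → 3 fragments:
  4–66 → 63 bp
  67–82 → 16 bp
  83–141 then 1–3 → 59 + 3 = 62 bp
Sorted largest to smallest: 63, 62, 16 bp.

63, 62, 16 bp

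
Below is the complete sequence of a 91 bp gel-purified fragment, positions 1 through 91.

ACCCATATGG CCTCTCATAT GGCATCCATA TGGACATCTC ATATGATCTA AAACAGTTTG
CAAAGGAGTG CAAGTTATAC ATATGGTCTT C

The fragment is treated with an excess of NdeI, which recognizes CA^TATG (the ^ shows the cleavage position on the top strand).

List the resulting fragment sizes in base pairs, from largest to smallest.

40, 13, 12, 11, 10, 5 bp

NdeI sites (CATATG) start at positions 4, 16, 27, 40, 80.
NdeI cuts after base 2 of each site, so after positions 5, 17, 28, 41, 81.
Linear molecule, 5 cuts → 6 fragments:
  1–5 → 5 bp
  6–17 → 12 bp
  18–28 → 11 bp
  29–41 → 13 bp
  42–81 → 40 bp
  82–91 → 10 bp
Sorted largest to smallest: 40, 13, 12, 11, 10, 5 bp.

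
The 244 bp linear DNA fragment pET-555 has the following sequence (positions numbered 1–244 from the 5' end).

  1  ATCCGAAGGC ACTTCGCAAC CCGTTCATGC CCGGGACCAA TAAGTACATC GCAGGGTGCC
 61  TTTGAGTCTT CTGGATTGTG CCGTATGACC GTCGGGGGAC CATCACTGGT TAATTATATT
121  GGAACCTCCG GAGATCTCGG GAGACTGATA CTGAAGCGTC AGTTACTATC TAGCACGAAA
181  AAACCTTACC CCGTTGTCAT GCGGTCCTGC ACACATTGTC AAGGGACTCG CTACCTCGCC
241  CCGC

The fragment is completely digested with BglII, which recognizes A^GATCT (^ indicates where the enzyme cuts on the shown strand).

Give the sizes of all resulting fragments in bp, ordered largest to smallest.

The BglII site (AGATCT) starts at position 132.
BglII cuts after the first base of each site, so after position 132.
Linear molecule, 1 cut → 2 fragments:
  1–132 → 132 bp
  133–244 → 112 bp
Sorted largest to smallest: 132, 112 bp.

132, 112 bp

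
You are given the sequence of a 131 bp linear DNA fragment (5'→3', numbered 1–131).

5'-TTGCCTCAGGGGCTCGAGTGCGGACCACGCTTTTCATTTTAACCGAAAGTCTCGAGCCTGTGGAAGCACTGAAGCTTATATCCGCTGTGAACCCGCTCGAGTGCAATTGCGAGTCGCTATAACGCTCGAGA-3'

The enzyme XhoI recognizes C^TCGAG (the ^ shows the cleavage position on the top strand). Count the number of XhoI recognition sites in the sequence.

CTCGAG occurs starting at positions 13, 51, 96, 125.
XhoI cuts at 4 sites.

4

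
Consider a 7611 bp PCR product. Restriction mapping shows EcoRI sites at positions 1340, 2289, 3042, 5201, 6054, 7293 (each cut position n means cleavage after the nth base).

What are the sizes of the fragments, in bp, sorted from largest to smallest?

Linear molecule, 6 cuts → 7 fragments:
  1340 − 0 = 1340 bp
  2289 − 1340 = 949 bp
  3042 − 2289 = 753 bp
  5201 − 3042 = 2159 bp
  6054 − 5201 = 853 bp
  7293 − 6054 = 1239 bp
  7611 − 7293 = 318 bp
Sorted largest to smallest: 2159, 1340, 1239, 949, 853, 753, 318 bp.

2159, 1340, 1239, 949, 853, 753, 318 bp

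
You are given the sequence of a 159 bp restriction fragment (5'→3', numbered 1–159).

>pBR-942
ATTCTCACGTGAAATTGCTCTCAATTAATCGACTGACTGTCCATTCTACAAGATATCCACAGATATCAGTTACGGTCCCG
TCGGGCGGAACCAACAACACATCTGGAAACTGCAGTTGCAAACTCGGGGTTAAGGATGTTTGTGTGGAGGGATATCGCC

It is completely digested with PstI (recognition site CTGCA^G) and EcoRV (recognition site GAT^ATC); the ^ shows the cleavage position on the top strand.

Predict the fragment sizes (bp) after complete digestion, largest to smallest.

54, 50, 39, 10, 6 bp

The PstI site (CTGCAG) starts at position 110.
PstI cuts after base 5 of each site (before the last base), so after position 114.
EcoRV sites (GATATC) start at positions 52, 62, 151.
EcoRV cuts after base 3 of each site, so after positions 54, 64, 153.
Combined cut positions: 54, 64, 114, 153.
Linear molecule, 4 cuts → 5 fragments:
  1–54 → 54 bp
  55–64 → 10 bp
  65–114 → 50 bp
  115–153 → 39 bp
  154–159 → 6 bp
Sorted largest to smallest: 54, 50, 39, 10, 6 bp.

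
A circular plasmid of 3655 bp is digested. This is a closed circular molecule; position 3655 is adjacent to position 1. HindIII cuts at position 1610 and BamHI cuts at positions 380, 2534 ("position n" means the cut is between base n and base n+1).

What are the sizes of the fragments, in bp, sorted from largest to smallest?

Combined cut positions (sorted): 380, 1610, 2534.
Circular molecule, 3 cuts → 3 fragments:
  1610 − 380 = 1230 bp
  2534 − 1610 = 924 bp
  wrap: 3655 − 2534 + 380 = 1501 bp
Sorted largest to smallest: 1501, 1230, 924 bp.

1501, 1230, 924 bp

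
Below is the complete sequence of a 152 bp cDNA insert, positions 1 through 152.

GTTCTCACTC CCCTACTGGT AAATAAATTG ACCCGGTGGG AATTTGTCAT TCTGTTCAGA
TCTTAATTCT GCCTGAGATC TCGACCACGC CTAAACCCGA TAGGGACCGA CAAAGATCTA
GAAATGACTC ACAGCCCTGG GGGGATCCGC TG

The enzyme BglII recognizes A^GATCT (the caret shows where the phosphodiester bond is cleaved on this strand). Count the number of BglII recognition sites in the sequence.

AGATCT occurs starting at positions 58, 76, 114.
BglII cuts at 3 sites.

3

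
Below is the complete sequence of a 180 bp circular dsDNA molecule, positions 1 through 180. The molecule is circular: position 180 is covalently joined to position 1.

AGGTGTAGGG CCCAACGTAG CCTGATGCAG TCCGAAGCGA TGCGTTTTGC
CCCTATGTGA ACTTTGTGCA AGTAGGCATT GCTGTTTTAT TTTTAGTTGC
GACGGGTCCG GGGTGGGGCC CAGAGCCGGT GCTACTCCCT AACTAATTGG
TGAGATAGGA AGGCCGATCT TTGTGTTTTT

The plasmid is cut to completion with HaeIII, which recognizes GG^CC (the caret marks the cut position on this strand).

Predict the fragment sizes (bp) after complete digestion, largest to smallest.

HaeIII sites (GGCC) start at positions 9, 117, 162.
HaeIII cuts after base 2 of each site, so after positions 10, 118, 163.
Circular molecule, 3 cuts → 3 fragments:
  11–118 → 108 bp
  119–163 → 45 bp
  164–180 then 1–10 → 17 + 10 = 27 bp
Sorted largest to smallest: 108, 45, 27 bp.

108, 45, 27 bp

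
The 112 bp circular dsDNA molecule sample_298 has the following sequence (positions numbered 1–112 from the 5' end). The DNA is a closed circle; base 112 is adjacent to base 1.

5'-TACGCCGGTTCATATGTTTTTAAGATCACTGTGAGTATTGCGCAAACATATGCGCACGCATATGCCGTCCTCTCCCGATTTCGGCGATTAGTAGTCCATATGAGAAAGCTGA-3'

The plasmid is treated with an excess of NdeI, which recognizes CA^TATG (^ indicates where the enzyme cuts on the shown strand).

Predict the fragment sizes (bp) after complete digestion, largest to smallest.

38, 36, 26, 12 bp

NdeI sites (CATATG) start at positions 11, 47, 59, 97.
NdeI cuts after base 2 of each site, so after positions 12, 48, 60, 98.
Circular molecule, 4 cuts → 4 fragments:
  13–48 → 36 bp
  49–60 → 12 bp
  61–98 → 38 bp
  99–112 then 1–12 → 14 + 12 = 26 bp
Sorted largest to smallest: 38, 36, 26, 12 bp.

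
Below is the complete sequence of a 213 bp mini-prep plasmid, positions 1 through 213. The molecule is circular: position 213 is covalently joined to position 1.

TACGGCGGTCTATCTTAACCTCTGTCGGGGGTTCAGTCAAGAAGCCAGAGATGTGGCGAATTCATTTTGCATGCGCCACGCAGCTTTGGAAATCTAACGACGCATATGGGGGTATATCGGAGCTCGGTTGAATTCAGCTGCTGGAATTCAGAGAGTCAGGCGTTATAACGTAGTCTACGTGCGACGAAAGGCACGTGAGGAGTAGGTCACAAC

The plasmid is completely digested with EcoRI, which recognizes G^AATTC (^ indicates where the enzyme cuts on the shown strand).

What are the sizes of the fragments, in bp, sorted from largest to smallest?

127, 72, 14 bp

EcoRI sites (GAATTC) start at positions 58, 130, 144.
EcoRI cuts after the first base of each site, so after positions 58, 130, 144.
Circular molecule, 3 cuts → 3 fragments:
  59–130 → 72 bp
  131–144 → 14 bp
  145–213 then 1–58 → 69 + 58 = 127 bp
Sorted largest to smallest: 127, 72, 14 bp.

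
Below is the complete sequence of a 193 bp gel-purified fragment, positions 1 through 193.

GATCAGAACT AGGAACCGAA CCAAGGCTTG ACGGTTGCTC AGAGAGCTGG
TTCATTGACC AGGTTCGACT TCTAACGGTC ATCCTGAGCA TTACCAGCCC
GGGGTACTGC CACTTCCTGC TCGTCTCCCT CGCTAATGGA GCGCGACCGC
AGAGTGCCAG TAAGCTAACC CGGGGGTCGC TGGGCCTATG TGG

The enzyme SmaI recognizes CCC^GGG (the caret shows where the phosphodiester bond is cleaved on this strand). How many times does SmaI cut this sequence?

CCCGGG occurs starting at positions 98, 169.
SmaI cuts at 2 sites.

2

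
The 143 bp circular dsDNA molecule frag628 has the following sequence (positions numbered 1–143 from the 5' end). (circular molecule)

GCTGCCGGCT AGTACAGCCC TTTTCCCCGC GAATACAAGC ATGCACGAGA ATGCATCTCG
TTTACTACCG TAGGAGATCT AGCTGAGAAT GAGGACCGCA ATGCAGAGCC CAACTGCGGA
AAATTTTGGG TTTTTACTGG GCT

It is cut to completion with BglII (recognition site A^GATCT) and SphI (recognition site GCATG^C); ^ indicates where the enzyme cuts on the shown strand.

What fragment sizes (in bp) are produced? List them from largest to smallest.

The BglII site (AGATCT) starts at position 75.
BglII cuts after the first base of each site, so after position 75.
The SphI site (GCATGC) starts at position 39.
SphI cuts after base 5 of each site (before the last base), so after position 43.
Combined cut positions: 43, 75.
Circular molecule, 2 cuts → 2 fragments:
  44–75 → 32 bp
  76–143 then 1–43 → 68 + 43 = 111 bp
Sorted largest to smallest: 111, 32 bp.

111, 32 bp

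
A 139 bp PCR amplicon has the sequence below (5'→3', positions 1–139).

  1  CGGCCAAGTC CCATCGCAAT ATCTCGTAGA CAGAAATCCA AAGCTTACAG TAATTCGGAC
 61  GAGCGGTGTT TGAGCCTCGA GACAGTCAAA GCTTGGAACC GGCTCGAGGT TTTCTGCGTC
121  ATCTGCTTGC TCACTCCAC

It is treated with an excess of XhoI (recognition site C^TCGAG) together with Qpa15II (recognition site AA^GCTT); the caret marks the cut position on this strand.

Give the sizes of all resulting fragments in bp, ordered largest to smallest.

XhoI sites (CTCGAG) start at positions 76, 103.
XhoI cuts after the first base of each site, so after positions 76, 103.
Qpa15II sites (AAGCTT) start at positions 41, 89.
Qpa15II cuts after base 2 of each site, so after positions 42, 90.
Combined cut positions: 42, 76, 90, 103.
Linear molecule, 4 cuts → 5 fragments:
  1–42 → 42 bp
  43–76 → 34 bp
  77–90 → 14 bp
  91–103 → 13 bp
  104–139 → 36 bp
Sorted largest to smallest: 42, 36, 34, 14, 13 bp.

42, 36, 34, 14, 13 bp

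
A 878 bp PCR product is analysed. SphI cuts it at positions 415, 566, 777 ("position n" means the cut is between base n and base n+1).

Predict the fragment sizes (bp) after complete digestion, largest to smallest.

415, 211, 151, 101 bp

Linear molecule, 3 cuts → 4 fragments:
  415 − 0 = 415 bp
  566 − 415 = 151 bp
  777 − 566 = 211 bp
  878 − 777 = 101 bp
Sorted largest to smallest: 415, 211, 151, 101 bp.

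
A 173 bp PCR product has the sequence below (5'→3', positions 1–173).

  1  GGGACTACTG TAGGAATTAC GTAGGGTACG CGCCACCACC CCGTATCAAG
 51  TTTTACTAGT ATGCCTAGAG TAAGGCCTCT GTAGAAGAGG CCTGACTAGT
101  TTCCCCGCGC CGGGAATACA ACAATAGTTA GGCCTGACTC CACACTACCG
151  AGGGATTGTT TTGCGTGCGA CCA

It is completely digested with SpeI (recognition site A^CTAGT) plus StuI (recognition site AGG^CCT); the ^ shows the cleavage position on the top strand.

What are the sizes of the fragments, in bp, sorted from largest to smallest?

55, 41, 37, 20, 15, 5 bp

SpeI sites (ACTAGT) start at positions 55, 95.
SpeI cuts after the first base of each site, so after positions 55, 95.
StuI sites (AGGCCT) start at positions 73, 88, 130.
StuI cuts after base 3 of each site, so after positions 75, 90, 132.
Combined cut positions: 55, 75, 90, 95, 132.
Linear molecule, 5 cuts → 6 fragments:
  1–55 → 55 bp
  56–75 → 20 bp
  76–90 → 15 bp
  91–95 → 5 bp
  96–132 → 37 bp
  133–173 → 41 bp
Sorted largest to smallest: 55, 41, 37, 20, 15, 5 bp.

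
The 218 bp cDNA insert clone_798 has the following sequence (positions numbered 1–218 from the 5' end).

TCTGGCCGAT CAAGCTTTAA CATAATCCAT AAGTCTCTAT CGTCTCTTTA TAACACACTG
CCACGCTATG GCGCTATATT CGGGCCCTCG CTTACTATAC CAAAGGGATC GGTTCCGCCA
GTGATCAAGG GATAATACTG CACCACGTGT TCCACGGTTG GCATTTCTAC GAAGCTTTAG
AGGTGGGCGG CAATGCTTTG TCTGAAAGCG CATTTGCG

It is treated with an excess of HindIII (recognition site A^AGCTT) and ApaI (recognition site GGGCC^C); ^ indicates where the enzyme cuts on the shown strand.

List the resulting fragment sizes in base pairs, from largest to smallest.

HindIII sites (AAGCTT) start at positions 12, 172.
HindIII cuts after the first base of each site, so after positions 12, 172.
The ApaI site (GGGCCC) starts at position 82.
ApaI cuts after base 5 of each site (before the last base), so after position 86.
Combined cut positions: 12, 86, 172.
Linear molecule, 3 cuts → 4 fragments:
  1–12 → 12 bp
  13–86 → 74 bp
  87–172 → 86 bp
  173–218 → 46 bp
Sorted largest to smallest: 86, 74, 46, 12 bp.

86, 74, 46, 12 bp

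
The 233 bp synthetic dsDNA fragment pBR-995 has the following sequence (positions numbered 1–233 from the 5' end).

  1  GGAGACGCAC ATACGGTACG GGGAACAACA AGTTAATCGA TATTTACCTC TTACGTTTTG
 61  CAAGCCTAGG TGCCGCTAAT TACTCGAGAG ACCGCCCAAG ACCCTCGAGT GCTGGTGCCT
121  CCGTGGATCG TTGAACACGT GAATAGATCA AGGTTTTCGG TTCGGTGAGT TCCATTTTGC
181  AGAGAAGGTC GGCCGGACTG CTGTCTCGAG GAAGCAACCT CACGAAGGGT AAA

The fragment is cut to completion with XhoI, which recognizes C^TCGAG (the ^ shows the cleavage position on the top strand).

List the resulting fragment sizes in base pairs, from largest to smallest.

101, 83, 28, 21 bp

XhoI sites (CTCGAG) start at positions 83, 104, 205.
XhoI cuts after the first base of each site, so after positions 83, 104, 205.
Linear molecule, 3 cuts → 4 fragments:
  1–83 → 83 bp
  84–104 → 21 bp
  105–205 → 101 bp
  206–233 → 28 bp
Sorted largest to smallest: 101, 83, 28, 21 bp.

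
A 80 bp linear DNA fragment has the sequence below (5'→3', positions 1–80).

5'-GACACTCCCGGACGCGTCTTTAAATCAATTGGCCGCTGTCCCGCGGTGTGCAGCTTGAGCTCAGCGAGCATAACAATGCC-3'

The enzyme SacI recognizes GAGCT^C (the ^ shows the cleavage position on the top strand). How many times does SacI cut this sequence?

1

GAGCTC occurs starting at position 57.
SacI cuts at 1 site.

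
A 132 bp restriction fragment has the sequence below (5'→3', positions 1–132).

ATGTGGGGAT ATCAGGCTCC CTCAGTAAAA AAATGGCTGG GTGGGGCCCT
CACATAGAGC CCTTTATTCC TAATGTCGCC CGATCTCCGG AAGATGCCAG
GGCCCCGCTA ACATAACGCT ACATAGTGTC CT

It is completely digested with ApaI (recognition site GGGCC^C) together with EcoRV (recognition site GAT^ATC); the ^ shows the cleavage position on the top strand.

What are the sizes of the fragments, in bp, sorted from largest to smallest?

56, 38, 28, 10 bp

ApaI sites (GGGCCC) start at positions 44, 100.
ApaI cuts after base 5 of each site (before the last base), so after positions 48, 104.
The EcoRV site (GATATC) starts at position 8.
EcoRV cuts after base 3 of each site, so after position 10.
Combined cut positions: 10, 48, 104.
Linear molecule, 3 cuts → 4 fragments:
  1–10 → 10 bp
  11–48 → 38 bp
  49–104 → 56 bp
  105–132 → 28 bp
Sorted largest to smallest: 56, 38, 28, 10 bp.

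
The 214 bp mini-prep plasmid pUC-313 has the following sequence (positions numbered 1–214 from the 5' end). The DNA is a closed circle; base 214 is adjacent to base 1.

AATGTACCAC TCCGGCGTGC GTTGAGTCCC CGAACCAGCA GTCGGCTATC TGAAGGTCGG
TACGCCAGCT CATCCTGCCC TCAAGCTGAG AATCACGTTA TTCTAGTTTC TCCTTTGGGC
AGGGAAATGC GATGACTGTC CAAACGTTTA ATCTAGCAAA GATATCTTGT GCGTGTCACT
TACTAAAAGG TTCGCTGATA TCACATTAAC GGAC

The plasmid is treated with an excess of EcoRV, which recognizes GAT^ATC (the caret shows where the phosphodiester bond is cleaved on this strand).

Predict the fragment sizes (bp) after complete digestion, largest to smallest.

178, 36 bp

EcoRV sites (GATATC) start at positions 161, 197.
EcoRV cuts after base 3 of each site, so after positions 163, 199.
Circular molecule, 2 cuts → 2 fragments:
  164–199 → 36 bp
  200–214 then 1–163 → 15 + 163 = 178 bp
Sorted largest to smallest: 178, 36 bp.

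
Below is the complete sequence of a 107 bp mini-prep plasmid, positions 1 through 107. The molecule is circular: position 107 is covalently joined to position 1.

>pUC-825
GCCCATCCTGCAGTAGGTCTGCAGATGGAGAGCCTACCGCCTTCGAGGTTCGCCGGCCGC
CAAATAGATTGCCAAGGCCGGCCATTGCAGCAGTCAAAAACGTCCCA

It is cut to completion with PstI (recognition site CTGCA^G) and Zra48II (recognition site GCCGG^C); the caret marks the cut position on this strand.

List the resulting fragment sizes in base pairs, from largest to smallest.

38, 33, 25, 11 bp

PstI sites (CTGCAG) start at positions 8, 19.
PstI cuts after base 5 of each site (before the last base), so after positions 12, 23.
Zra48II sites (GCCGGC) start at positions 52, 77.
Zra48II cuts after base 5 of each site (before the last base), so after positions 56, 81.
Combined cut positions: 12, 23, 56, 81.
Circular molecule, 4 cuts → 4 fragments:
  13–23 → 11 bp
  24–56 → 33 bp
  57–81 → 25 bp
  82–107 then 1–12 → 26 + 12 = 38 bp
Sorted largest to smallest: 38, 33, 25, 11 bp.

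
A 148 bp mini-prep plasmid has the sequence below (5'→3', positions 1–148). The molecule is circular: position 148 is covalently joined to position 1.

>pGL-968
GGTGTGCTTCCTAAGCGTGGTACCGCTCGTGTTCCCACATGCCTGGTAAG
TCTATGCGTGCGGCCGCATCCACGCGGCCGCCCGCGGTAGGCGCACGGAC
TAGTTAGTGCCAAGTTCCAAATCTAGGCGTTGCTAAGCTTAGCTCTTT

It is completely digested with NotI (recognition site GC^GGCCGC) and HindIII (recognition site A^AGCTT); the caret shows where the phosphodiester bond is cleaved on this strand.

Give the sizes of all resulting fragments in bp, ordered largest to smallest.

74, 60, 14 bp

NotI sites (GCGGCCGC) start at positions 60, 74.
NotI cuts after base 2 of each site, so after positions 61, 75.
The HindIII site (AAGCTT) starts at position 135.
HindIII cuts after the first base of each site, so after position 135.
Combined cut positions: 61, 75, 135.
Circular molecule, 3 cuts → 3 fragments:
  62–75 → 14 bp
  76–135 → 60 bp
  136–148 then 1–61 → 13 + 61 = 74 bp
Sorted largest to smallest: 74, 60, 14 bp.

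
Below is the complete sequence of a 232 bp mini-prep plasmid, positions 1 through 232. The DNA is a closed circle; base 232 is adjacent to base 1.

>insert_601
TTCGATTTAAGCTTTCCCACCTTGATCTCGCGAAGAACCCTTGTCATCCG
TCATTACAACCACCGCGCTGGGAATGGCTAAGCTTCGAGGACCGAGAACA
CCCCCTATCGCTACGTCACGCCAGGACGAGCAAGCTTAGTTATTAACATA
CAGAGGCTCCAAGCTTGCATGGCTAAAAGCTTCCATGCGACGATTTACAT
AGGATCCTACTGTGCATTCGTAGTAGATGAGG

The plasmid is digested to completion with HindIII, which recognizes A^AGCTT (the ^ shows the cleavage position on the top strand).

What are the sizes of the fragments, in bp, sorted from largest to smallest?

HindIII sites (AAGCTT) start at positions 9, 80, 132, 161, 177.
HindIII cuts after the first base of each site, so after positions 9, 80, 132, 161, 177.
Circular molecule, 5 cuts → 5 fragments:
  10–80 → 71 bp
  81–132 → 52 bp
  133–161 → 29 bp
  162–177 → 16 bp
  178–232 then 1–9 → 55 + 9 = 64 bp
Sorted largest to smallest: 71, 64, 52, 29, 16 bp.

71, 64, 52, 29, 16 bp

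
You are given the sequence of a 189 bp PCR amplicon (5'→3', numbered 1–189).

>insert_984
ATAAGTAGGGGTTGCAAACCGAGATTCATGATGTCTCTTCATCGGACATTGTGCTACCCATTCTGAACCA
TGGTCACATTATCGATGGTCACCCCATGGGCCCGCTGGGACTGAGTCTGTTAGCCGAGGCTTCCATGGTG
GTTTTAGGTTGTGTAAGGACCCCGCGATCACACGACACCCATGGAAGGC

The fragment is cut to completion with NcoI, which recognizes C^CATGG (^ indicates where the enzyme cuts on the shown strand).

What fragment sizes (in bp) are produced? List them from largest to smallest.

68, 46, 39, 26, 10 bp

NcoI sites (CCATGG) start at positions 68, 94, 133, 179.
NcoI cuts after the first base of each site, so after positions 68, 94, 133, 179.
Linear molecule, 4 cuts → 5 fragments:
  1–68 → 68 bp
  69–94 → 26 bp
  95–133 → 39 bp
  134–179 → 46 bp
  180–189 → 10 bp
Sorted largest to smallest: 68, 46, 39, 26, 10 bp.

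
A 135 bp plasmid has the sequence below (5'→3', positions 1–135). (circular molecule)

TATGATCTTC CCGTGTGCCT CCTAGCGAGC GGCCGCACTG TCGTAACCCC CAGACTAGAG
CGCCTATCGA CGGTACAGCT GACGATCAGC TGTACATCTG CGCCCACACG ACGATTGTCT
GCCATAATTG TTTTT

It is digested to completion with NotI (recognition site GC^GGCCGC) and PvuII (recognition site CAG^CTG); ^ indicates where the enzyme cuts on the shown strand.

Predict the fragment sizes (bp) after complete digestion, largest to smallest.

76, 48, 11 bp

The NotI site (GCGGCCGC) starts at position 29.
NotI cuts after base 2 of each site, so after position 30.
PvuII sites (CAGCTG) start at positions 76, 87.
PvuII cuts after base 3 of each site, so after positions 78, 89.
Combined cut positions: 30, 78, 89.
Circular molecule, 3 cuts → 3 fragments:
  31–78 → 48 bp
  79–89 → 11 bp
  90–135 then 1–30 → 46 + 30 = 76 bp
Sorted largest to smallest: 76, 48, 11 bp.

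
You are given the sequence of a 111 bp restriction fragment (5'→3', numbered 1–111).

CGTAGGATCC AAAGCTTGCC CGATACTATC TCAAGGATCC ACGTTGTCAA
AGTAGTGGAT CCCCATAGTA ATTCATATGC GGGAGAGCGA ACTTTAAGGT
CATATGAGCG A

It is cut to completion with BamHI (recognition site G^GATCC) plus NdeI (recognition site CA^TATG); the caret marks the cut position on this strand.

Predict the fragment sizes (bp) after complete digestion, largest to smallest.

BamHI sites (GGATCC) start at positions 5, 35, 57.
BamHI cuts after the first base of each site, so after positions 5, 35, 57.
NdeI sites (CATATG) start at positions 74, 101.
NdeI cuts after base 2 of each site, so after positions 75, 102.
Combined cut positions: 5, 35, 57, 75, 102.
Linear molecule, 5 cuts → 6 fragments:
  1–5 → 5 bp
  6–35 → 30 bp
  36–57 → 22 bp
  58–75 → 18 bp
  76–102 → 27 bp
  103–111 → 9 bp
Sorted largest to smallest: 30, 27, 22, 18, 9, 5 bp.

30, 27, 22, 18, 9, 5 bp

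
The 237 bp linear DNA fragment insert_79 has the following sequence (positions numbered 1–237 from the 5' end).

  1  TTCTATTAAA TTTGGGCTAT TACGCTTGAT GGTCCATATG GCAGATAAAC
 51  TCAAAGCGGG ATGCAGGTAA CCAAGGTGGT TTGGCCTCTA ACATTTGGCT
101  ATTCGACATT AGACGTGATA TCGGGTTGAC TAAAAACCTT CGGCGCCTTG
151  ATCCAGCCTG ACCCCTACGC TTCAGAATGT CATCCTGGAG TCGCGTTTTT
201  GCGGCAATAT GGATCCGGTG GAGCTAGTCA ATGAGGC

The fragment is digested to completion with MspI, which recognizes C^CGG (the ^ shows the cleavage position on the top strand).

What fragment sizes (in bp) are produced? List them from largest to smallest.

215, 22 bp

The MspI site (CCGG) starts at position 215.
MspI cuts after the first base of each site, so after position 215.
Linear molecule, 1 cut → 2 fragments:
  1–215 → 215 bp
  216–237 → 22 bp
Sorted largest to smallest: 215, 22 bp.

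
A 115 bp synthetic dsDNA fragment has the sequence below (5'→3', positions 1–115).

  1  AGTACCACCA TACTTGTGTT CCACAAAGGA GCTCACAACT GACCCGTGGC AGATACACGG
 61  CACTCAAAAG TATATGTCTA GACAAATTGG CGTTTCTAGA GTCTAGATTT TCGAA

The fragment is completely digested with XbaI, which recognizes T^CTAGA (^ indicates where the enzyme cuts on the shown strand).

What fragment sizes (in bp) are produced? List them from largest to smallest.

XbaI sites (TCTAGA) start at positions 77, 95, 102.
XbaI cuts after the first base of each site, so after positions 77, 95, 102.
Linear molecule, 3 cuts → 4 fragments:
  1–77 → 77 bp
  78–95 → 18 bp
  96–102 → 7 bp
  103–115 → 13 bp
Sorted largest to smallest: 77, 18, 13, 7 bp.

77, 18, 13, 7 bp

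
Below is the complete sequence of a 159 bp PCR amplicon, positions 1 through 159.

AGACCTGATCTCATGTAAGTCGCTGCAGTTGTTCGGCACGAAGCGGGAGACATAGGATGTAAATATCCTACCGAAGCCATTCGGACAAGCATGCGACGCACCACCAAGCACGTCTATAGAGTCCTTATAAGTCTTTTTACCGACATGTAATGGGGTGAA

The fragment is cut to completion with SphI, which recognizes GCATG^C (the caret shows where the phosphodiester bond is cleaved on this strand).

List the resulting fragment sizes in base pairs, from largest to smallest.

The SphI site (GCATGC) starts at position 89.
SphI cuts after base 5 of each site (before the last base), so after position 93.
Linear molecule, 1 cut → 2 fragments:
  1–93 → 93 bp
  94–159 → 66 bp
Sorted largest to smallest: 93, 66 bp.

93, 66 bp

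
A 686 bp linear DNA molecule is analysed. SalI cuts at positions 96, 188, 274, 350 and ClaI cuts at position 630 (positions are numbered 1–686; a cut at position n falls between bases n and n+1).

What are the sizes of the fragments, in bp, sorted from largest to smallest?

280, 96, 92, 86, 76, 56 bp

Combined cut positions (sorted): 96, 188, 274, 350, 630.
Linear molecule, 5 cuts → 6 fragments:
  96 − 0 = 96 bp
  188 − 96 = 92 bp
  274 − 188 = 86 bp
  350 − 274 = 76 bp
  630 − 350 = 280 bp
  686 − 630 = 56 bp
Sorted largest to smallest: 280, 96, 92, 86, 76, 56 bp.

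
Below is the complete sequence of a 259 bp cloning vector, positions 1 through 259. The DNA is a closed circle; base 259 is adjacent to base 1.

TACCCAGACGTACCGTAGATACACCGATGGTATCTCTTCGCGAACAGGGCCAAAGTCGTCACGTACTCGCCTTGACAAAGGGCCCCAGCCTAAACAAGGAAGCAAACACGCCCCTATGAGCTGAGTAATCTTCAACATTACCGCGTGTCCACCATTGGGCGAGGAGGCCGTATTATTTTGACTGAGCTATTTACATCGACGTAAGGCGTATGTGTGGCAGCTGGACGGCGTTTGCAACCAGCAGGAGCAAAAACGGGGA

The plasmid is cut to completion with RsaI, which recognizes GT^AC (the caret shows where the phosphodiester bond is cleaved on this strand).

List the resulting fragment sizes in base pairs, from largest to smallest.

RsaI sites (GTAC) start at positions 10, 63.
RsaI cuts after base 2 of each site, so after positions 11, 64.
Circular molecule, 2 cuts → 2 fragments:
  12–64 → 53 bp
  65–259 then 1–11 → 195 + 11 = 206 bp
Sorted largest to smallest: 206, 53 bp.

206, 53 bp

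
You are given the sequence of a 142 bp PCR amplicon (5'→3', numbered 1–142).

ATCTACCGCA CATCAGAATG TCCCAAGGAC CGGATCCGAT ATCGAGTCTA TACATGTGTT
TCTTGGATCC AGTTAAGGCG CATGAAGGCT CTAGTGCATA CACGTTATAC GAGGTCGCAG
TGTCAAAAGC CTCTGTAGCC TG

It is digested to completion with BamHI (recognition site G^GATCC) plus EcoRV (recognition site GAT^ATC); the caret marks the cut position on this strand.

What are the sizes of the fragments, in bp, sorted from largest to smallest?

77, 32, 25, 8 bp

BamHI sites (GGATCC) start at positions 32, 65.
BamHI cuts after the first base of each site, so after positions 32, 65.
The EcoRV site (GATATC) starts at position 38.
EcoRV cuts after base 3 of each site, so after position 40.
Combined cut positions: 32, 40, 65.
Linear molecule, 3 cuts → 4 fragments:
  1–32 → 32 bp
  33–40 → 8 bp
  41–65 → 25 bp
  66–142 → 77 bp
Sorted largest to smallest: 77, 32, 25, 8 bp.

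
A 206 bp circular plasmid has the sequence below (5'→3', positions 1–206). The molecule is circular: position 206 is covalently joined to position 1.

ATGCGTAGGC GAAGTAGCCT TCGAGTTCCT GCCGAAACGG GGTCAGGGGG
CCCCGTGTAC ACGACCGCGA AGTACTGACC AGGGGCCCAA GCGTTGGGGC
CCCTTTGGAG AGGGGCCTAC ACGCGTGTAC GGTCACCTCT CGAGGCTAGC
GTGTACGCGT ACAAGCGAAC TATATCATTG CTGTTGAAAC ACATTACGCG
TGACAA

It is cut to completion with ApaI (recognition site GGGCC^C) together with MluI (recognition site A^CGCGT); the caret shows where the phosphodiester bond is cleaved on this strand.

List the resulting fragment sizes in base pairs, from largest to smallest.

ApaI sites (GGGCCC) start at positions 48, 83, 97.
ApaI cuts after base 5 of each site (before the last base), so after positions 52, 87, 101.
MluI sites (ACGCGT) start at positions 121, 155, 196.
MluI cuts after the first base of each site, so after positions 121, 155, 196.
Combined cut positions: 52, 87, 101, 121, 155, 196.
Circular molecule, 6 cuts → 6 fragments:
  53–87 → 35 bp
  88–101 → 14 bp
  102–121 → 20 bp
  122–155 → 34 bp
  156–196 → 41 bp
  197–206 then 1–52 → 10 + 52 = 62 bp
Sorted largest to smallest: 62, 41, 35, 34, 20, 14 bp.

62, 41, 35, 34, 20, 14 bp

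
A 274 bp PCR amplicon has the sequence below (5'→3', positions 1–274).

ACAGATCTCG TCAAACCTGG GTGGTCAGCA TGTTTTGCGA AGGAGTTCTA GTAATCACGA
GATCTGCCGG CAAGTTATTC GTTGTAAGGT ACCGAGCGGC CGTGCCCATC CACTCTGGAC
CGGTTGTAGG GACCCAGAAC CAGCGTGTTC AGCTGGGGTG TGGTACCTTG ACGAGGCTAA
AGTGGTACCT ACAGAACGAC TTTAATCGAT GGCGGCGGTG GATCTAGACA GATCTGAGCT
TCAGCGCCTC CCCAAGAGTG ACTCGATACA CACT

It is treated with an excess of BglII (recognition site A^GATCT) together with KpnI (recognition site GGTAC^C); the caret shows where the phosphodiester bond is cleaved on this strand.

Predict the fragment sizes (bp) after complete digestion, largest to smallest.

BglII sites (AGATCT) start at positions 3, 60, 230.
BglII cuts after the first base of each site, so after positions 3, 60, 230.
KpnI sites (GGTACC) start at positions 88, 162, 184.
KpnI cuts after base 5 of each site (before the last base), so after positions 92, 166, 188.
Combined cut positions: 3, 60, 92, 166, 188, 230.
Linear molecule, 6 cuts → 7 fragments:
  1–3 → 3 bp
  4–60 → 57 bp
  61–92 → 32 bp
  93–166 → 74 bp
  167–188 → 22 bp
  189–230 → 42 bp
  231–274 → 44 bp
Sorted largest to smallest: 74, 57, 44, 42, 32, 22, 3 bp.

74, 57, 44, 42, 32, 22, 3 bp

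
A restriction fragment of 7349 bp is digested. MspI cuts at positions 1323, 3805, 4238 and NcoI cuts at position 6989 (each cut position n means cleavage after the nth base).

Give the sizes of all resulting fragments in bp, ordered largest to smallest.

Combined cut positions (sorted): 1323, 3805, 4238, 6989.
Linear molecule, 4 cuts → 5 fragments:
  1323 − 0 = 1323 bp
  3805 − 1323 = 2482 bp
  4238 − 3805 = 433 bp
  6989 − 4238 = 2751 bp
  7349 − 6989 = 360 bp
Sorted largest to smallest: 2751, 2482, 1323, 433, 360 bp.

2751, 2482, 1323, 433, 360 bp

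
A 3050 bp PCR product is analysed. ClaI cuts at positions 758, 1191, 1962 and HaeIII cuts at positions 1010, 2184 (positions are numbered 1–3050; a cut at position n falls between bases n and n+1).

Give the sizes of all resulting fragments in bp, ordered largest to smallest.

866, 771, 758, 252, 222, 181 bp

Combined cut positions (sorted): 758, 1010, 1191, 1962, 2184.
Linear molecule, 5 cuts → 6 fragments:
  758 − 0 = 758 bp
  1010 − 758 = 252 bp
  1191 − 1010 = 181 bp
  1962 − 1191 = 771 bp
  2184 − 1962 = 222 bp
  3050 − 2184 = 866 bp
Sorted largest to smallest: 866, 771, 758, 252, 222, 181 bp.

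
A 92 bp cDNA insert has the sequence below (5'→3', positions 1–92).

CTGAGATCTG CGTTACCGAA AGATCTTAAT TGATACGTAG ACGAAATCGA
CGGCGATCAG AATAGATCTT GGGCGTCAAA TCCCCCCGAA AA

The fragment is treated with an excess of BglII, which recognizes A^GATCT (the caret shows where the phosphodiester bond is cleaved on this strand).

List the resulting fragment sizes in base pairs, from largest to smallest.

BglII sites (AGATCT) start at positions 4, 21, 64.
BglII cuts after the first base of each site, so after positions 4, 21, 64.
Linear molecule, 3 cuts → 4 fragments:
  1–4 → 4 bp
  5–21 → 17 bp
  22–64 → 43 bp
  65–92 → 28 bp
Sorted largest to smallest: 43, 28, 17, 4 bp.

43, 28, 17, 4 bp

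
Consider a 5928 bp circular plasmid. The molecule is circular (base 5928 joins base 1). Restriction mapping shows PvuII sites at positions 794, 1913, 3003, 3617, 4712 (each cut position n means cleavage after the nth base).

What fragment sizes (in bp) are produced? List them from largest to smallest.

2010, 1119, 1095, 1090, 614 bp

Circular molecule, 5 cuts → 5 fragments:
  1913 − 794 = 1119 bp
  3003 − 1913 = 1090 bp
  3617 − 3003 = 614 bp
  4712 − 3617 = 1095 bp
  wrap: 5928 − 4712 + 794 = 2010 bp
Sorted largest to smallest: 2010, 1119, 1095, 1090, 614 bp.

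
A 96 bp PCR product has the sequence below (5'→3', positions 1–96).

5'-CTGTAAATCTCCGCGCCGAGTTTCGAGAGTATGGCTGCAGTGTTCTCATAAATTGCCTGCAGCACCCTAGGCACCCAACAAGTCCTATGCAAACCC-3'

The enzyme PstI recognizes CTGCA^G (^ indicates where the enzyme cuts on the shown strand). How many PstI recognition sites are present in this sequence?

2

CTGCAG occurs starting at positions 35, 57.
PstI cuts at 2 sites.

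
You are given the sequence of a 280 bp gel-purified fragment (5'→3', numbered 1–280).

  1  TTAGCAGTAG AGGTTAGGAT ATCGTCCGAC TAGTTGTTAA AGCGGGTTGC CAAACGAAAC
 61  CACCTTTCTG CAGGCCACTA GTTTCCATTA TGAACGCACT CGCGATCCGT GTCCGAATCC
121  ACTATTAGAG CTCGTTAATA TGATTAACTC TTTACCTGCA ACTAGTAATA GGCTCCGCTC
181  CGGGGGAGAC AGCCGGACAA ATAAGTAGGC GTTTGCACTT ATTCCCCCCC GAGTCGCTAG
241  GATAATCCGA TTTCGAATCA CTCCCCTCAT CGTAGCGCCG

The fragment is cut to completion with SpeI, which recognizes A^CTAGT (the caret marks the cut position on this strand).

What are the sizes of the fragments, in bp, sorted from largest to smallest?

119, 84, 48, 29 bp

SpeI sites (ACTAGT) start at positions 29, 77, 161.
SpeI cuts after the first base of each site, so after positions 29, 77, 161.
Linear molecule, 3 cuts → 4 fragments:
  1–29 → 29 bp
  30–77 → 48 bp
  78–161 → 84 bp
  162–280 → 119 bp
Sorted largest to smallest: 119, 84, 48, 29 bp.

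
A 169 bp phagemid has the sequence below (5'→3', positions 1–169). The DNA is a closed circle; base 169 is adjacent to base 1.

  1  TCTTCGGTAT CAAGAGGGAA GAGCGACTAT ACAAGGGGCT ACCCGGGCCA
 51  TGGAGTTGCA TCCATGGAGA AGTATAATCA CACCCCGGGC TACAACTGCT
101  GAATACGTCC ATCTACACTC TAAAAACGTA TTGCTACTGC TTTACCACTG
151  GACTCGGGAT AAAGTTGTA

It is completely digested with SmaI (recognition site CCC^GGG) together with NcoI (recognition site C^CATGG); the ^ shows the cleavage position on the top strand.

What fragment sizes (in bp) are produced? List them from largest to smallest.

127, 24, 14, 4 bp

SmaI sites (CCCGGG) start at positions 42, 84.
SmaI cuts after base 3 of each site, so after positions 44, 86.
NcoI sites (CCATGG) start at positions 48, 62.
NcoI cuts after the first base of each site, so after positions 48, 62.
Combined cut positions: 44, 48, 62, 86.
Circular molecule, 4 cuts → 4 fragments:
  45–48 → 4 bp
  49–62 → 14 bp
  63–86 → 24 bp
  87–169 then 1–44 → 83 + 44 = 127 bp
Sorted largest to smallest: 127, 24, 14, 4 bp.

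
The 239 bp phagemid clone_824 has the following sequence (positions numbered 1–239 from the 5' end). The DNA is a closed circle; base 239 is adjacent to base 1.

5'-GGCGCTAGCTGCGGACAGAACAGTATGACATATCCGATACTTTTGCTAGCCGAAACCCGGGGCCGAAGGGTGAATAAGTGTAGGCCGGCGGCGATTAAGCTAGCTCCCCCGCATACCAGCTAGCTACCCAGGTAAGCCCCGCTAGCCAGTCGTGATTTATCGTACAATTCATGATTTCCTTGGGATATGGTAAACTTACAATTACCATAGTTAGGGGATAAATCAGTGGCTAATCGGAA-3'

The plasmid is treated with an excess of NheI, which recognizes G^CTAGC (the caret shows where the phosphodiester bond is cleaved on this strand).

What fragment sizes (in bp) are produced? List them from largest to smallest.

102, 54, 41, 22, 20 bp

NheI sites (GCTAGC) start at positions 4, 45, 99, 119, 141.
NheI cuts after the first base of each site, so after positions 4, 45, 99, 119, 141.
Circular molecule, 5 cuts → 5 fragments:
  5–45 → 41 bp
  46–99 → 54 bp
  100–119 → 20 bp
  120–141 → 22 bp
  142–239 then 1–4 → 98 + 4 = 102 bp
Sorted largest to smallest: 102, 54, 41, 22, 20 bp.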